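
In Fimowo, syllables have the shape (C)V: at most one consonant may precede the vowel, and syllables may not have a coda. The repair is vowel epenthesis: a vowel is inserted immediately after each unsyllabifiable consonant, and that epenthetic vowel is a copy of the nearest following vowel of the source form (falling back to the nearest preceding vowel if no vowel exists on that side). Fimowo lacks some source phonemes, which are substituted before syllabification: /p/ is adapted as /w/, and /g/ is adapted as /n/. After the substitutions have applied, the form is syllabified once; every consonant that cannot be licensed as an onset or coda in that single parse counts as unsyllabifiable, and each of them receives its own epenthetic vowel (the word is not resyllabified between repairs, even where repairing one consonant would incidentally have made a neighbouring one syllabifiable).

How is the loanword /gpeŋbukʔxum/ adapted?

neweŋubukuʔuxumu

Substitution: /g/ → /n/, /p/ → /w/, giving /nweŋbukʔxum/.
The consonants /n/, /ŋ/, /k/, /ʔ/, /m/ cannot be parsed into a legal (C)V syllable (no codas are permitted; onsets are limited to one consonant).
Epenthesis after each stranded consonant: /n/ → /ne/, /ŋ/ → /ŋu/, /k/ → /ku/, /ʔ/ → /ʔu/, /m/ → /mu/.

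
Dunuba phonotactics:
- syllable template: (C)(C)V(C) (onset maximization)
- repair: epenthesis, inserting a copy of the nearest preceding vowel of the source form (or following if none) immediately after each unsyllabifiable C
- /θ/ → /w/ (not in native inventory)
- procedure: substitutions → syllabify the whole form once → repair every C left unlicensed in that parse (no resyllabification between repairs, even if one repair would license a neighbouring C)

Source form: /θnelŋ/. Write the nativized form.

wnelŋe

Substitution: /θ/ → /w/, giving /wnelŋ/.
Under (C)(C)V(C), the unsyllabifiable consonants are /ŋ/ (at most one coda consonant is licensed; onsets may contain at most 2 consonants).
Epenthesis after each stranded consonant: /ŋ/ → /ŋe/.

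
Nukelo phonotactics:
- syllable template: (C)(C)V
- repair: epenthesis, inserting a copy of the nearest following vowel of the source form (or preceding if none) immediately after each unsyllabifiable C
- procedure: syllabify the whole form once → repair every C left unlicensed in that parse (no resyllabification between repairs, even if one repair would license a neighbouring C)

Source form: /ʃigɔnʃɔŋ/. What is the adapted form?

ʃigɔnʃɔŋɔ

Under (C)(C)V, the unsyllabifiable consonants are /ŋ/ (no codas are permitted; onsets may contain at most 2 consonants).
Each unlicensed consonant becomes the onset of a new syllable: /ŋ/ → /ŋɔ/.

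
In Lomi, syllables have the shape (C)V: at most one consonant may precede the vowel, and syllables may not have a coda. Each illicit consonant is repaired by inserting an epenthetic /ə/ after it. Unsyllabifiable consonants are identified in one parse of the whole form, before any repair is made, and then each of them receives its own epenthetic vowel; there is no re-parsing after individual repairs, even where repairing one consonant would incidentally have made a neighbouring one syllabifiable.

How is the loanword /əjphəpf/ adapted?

əjəpəhəpəfə

Under (C)V, the unsyllabifiable consonants are /j/, /p/, /p/, /f/ (no codas are permitted; onsets are limited to one consonant).
Epenthesis after each stranded consonant: /j/ → /jə/, /p/ → /pə/, /p/ → /pə/, /f/ → /fə/.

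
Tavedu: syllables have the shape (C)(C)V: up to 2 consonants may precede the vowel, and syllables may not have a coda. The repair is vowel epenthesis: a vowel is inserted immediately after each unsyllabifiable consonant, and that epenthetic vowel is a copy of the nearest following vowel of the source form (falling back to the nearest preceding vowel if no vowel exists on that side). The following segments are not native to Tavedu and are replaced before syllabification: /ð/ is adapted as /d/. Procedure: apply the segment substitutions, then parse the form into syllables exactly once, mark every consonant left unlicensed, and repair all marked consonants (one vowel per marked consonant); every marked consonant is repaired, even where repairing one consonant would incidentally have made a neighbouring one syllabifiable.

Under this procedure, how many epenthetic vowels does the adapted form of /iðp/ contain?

After substitution the input is /idp/.
The unsyllabifiable consonants are /d/, /p/; each receives one epenthetic vowel.

2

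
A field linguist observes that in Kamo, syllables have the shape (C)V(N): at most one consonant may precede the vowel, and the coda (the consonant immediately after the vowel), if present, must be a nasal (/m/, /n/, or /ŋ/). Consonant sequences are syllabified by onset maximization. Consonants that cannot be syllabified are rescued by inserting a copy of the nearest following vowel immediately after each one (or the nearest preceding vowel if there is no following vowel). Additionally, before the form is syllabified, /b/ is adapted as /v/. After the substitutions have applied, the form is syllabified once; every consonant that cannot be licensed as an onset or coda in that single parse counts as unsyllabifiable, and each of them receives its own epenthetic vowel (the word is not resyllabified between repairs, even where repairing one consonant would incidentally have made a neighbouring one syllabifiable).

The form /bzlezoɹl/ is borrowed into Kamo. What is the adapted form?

Substitution: /b/ → /v/, giving /vzlezoɹl/.
Under (C)V(N), the unsyllabifiable consonants are /v/, /z/, /ɹ/, /l/ (only a nasal (/m/, /n/, or /ŋ/) is licensed in coda position; onsets are limited to one consonant).
Epenthesis after each stranded consonant: /v/ → /ve/, /z/ → /ze/, /ɹ/ → /ɹo/, /l/ → /lo/.

vezelezoɹolo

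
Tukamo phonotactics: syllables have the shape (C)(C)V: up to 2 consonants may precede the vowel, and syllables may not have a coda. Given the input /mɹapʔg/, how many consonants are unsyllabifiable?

The consonants /p/, /ʔ/, /g/ cannot be parsed into a legal (C)(C)V syllable (no codas are permitted; onsets may contain at most 2 consonants).

3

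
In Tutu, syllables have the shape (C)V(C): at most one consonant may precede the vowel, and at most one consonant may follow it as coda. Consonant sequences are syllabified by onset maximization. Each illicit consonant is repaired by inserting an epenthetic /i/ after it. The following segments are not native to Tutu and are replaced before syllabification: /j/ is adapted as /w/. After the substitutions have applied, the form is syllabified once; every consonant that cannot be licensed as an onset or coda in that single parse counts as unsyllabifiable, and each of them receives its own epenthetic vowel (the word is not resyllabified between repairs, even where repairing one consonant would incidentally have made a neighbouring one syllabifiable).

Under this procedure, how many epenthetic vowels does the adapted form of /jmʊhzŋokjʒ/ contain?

4

After substitution the input is /wmʊhzŋokwʒ/.
The unsyllabifiable consonants are /w/, /z/, /w/, /ʒ/; each receives one epenthetic vowel.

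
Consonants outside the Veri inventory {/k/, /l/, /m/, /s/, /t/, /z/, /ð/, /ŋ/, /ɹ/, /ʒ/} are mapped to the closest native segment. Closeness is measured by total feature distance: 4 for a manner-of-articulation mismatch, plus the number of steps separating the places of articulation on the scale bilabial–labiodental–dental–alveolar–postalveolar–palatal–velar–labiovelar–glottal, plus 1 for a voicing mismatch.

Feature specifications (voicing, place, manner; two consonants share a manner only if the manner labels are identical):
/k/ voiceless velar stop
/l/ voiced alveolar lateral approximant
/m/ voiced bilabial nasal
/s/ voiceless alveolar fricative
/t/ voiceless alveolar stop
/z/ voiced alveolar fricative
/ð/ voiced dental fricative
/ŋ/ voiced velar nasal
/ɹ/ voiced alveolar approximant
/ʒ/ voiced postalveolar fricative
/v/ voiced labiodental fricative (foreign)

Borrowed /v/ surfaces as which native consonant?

/ð/ is closest: same manner (fricative), place distance 1 (labiodental→dental), same voicing; total 1. Next closest is /z/ at distance 2.

ð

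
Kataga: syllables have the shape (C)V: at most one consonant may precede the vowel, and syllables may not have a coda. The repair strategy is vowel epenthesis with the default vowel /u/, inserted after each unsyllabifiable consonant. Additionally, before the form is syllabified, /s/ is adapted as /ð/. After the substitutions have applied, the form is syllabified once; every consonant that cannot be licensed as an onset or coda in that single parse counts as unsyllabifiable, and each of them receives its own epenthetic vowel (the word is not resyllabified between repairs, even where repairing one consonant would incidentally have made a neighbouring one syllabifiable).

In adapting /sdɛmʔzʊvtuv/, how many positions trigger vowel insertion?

After substitution the input is /ðdɛmʔzʊvtuv/.
The unsyllabifiable consonants are /ð/, /m/, /ʔ/, /v/, /v/; each receives one epenthetic vowel.

5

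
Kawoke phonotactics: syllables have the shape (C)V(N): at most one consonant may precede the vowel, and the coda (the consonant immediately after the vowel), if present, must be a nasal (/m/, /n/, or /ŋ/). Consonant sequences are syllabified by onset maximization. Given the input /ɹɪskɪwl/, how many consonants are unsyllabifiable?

3

Under (C)V(N), the unsyllabifiable consonants are /s/, /w/, /l/ (only a nasal (/m/, /n/, or /ŋ/) is licensed in coda position; onsets are limited to one consonant).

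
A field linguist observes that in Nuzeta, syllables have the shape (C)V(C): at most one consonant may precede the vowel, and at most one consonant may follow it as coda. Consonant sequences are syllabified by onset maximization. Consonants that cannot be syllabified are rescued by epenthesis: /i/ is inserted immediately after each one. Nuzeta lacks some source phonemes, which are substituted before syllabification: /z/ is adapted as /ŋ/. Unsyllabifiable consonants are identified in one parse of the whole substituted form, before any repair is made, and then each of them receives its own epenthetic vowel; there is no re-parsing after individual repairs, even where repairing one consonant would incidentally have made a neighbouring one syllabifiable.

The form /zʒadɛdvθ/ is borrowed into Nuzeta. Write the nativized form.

ŋiʒadɛdviθi

Substitution: /z/ → /ŋ/, giving /ŋʒadɛdvθ/.
Under (C)V(C), the unsyllabifiable consonants are /ŋ/, /v/, /θ/ (at most one coda consonant is licensed; onsets are limited to one consonant).
Inserting the epenthetic vowel yields /ŋ/ → /ŋi/, /v/ → /vi/, /θ/ → /θi/.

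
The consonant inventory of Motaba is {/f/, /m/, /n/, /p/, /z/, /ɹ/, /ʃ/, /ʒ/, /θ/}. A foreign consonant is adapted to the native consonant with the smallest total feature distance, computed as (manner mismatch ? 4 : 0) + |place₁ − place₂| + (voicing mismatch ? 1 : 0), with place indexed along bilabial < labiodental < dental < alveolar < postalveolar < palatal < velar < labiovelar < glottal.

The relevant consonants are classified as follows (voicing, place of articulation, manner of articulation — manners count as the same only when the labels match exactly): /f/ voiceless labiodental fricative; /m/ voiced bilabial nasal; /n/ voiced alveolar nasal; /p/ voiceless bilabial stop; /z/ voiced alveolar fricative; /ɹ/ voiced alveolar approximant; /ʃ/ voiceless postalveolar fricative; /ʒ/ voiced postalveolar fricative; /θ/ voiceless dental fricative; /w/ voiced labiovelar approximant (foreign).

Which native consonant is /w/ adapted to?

/ɹ/ is closest: same manner (approximant), place distance 4 (labiovelar→alveolar), same voicing; total 4. Next closest is /ʒ/ at distance 7.

ɹ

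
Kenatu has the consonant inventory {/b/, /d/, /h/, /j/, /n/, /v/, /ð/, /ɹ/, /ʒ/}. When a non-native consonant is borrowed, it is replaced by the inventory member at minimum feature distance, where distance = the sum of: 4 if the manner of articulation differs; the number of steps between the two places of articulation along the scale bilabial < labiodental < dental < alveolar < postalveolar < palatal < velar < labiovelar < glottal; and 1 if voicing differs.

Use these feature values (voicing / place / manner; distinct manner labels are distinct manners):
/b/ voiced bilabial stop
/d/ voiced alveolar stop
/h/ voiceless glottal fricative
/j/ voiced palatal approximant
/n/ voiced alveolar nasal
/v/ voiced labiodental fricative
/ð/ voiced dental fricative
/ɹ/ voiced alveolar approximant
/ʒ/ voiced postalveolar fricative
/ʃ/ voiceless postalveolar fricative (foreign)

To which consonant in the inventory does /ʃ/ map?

ʒ

/ʒ/ is closest: same manner (fricative), place distance 0 (postalveolar→postalveolar), voicing differs (+1); total 1. Next closest is /ð/ at distance 3.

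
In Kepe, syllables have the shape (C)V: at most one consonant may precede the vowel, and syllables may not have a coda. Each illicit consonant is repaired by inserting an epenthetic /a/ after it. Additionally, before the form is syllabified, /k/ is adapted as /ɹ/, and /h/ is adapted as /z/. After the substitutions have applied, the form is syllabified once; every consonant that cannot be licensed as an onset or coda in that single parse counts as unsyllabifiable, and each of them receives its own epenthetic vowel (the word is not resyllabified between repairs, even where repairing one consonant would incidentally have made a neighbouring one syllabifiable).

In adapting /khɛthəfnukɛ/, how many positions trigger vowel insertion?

After substitution the input is /ɹzɛtzəfnuɹɛ/.
The unsyllabifiable consonants are /ɹ/, /t/, /f/; each receives one epenthetic vowel.

3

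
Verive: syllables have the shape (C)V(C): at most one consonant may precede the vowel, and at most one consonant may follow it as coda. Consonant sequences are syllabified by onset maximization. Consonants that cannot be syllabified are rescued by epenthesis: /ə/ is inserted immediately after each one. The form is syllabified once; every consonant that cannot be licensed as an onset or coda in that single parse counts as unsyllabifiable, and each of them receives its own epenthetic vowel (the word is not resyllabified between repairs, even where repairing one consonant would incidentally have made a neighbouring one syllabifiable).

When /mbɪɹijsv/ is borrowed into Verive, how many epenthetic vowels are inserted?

3

The unsyllabifiable consonants are /m/, /s/, /v/; each receives one epenthetic vowel.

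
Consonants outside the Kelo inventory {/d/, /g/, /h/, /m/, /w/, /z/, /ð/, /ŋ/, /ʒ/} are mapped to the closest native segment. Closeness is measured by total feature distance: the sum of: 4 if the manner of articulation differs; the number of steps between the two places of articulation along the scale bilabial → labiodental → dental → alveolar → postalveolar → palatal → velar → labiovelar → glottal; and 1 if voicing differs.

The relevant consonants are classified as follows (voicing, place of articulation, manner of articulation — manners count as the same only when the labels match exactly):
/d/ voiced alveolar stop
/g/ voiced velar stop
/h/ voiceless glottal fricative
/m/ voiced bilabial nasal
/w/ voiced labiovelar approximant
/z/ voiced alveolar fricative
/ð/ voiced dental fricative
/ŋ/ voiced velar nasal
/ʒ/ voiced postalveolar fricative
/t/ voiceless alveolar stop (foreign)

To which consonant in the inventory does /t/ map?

d

/d/ is closest: same manner (stop), place distance 0 (alveolar→alveolar), voicing differs (+1); total 1. Next closest is /g/ at distance 4.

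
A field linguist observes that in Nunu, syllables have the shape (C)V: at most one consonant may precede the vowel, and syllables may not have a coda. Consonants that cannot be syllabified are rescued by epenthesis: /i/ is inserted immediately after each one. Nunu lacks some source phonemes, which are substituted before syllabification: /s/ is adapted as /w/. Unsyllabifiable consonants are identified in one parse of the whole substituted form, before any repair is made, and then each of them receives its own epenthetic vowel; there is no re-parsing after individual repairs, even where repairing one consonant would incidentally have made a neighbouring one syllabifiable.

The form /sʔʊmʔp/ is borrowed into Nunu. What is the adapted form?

Substitution: /s/ → /w/, giving /wʔʊmʔp/.
The consonants /w/, /m/, /ʔ/, /p/ cannot be parsed into a legal (C)V syllable (no codas are permitted; onsets are limited to one consonant).
Inserting the epenthetic vowel yields /w/ → /wi/, /m/ → /mi/, /ʔ/ → /ʔi/, /p/ → /pi/.

wiʔʊmiʔipi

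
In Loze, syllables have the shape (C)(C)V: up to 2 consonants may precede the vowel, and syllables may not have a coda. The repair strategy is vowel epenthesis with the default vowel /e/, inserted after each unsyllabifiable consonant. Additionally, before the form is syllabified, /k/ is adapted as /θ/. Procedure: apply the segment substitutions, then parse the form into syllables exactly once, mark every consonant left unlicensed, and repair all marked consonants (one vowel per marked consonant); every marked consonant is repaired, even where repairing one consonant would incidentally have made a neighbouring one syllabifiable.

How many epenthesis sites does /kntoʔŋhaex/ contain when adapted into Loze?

3

After substitution the input is /θntoʔŋhaex/.
The unsyllabifiable consonants are /θ/, /ʔ/, /x/; each receives one epenthetic vowel.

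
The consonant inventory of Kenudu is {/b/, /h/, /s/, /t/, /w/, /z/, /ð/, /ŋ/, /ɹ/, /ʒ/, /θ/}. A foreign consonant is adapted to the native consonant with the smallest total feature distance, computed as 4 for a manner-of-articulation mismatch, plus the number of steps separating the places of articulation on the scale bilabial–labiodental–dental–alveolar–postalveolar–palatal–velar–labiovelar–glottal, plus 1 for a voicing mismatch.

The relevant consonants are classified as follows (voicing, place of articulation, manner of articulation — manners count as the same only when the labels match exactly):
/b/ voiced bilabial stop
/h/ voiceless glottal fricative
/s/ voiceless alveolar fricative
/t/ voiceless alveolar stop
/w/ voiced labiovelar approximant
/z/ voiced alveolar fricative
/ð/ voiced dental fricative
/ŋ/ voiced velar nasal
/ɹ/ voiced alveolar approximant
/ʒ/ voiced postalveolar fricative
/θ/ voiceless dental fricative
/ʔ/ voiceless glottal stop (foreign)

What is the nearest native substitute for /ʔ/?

h

/h/ is closest: manner differs (stop→fricative, +4), place distance 0 (glottal→glottal), same voicing; total 4. Next closest is /t/ at distance 5.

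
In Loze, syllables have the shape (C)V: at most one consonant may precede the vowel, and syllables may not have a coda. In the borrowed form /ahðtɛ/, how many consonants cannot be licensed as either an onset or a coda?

2

The consonants /h/, /ð/ cannot be parsed into a legal (C)V syllable (no codas are permitted; onsets are limited to one consonant).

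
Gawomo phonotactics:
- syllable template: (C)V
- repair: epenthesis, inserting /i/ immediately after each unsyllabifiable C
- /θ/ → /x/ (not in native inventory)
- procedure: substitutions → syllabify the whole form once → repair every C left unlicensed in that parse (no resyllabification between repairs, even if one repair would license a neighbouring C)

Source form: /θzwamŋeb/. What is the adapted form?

Substitution: /θ/ → /x/, giving /xzwamŋeb/.
Under (C)V, the unsyllabifiable consonants are /x/, /z/, /m/, /b/ (no codas are permitted; onsets are limited to one consonant).
Each unlicensed consonant becomes the onset of a new syllable: /x/ → /xi/, /z/ → /zi/, /m/ → /mi/, /b/ → /bi/.

xiziwamiŋebi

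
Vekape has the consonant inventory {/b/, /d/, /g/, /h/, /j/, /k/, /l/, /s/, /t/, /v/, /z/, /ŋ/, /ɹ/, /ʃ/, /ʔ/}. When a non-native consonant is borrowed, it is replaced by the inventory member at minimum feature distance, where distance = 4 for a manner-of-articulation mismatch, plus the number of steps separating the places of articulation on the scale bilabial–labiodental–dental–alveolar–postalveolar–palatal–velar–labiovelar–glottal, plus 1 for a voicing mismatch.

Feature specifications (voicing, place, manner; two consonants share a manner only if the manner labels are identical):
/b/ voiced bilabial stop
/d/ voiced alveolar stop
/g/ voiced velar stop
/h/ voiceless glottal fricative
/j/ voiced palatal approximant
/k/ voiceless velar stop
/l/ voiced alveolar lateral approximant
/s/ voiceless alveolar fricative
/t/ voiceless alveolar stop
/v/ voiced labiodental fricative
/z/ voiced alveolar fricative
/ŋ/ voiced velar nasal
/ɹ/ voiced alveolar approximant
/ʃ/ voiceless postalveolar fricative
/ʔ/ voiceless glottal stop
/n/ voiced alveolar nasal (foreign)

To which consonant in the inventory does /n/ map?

ŋ

/ŋ/ is closest: same manner (nasal), place distance 3 (alveolar→velar), same voicing; total 3. Next closest is /d/ at distance 4.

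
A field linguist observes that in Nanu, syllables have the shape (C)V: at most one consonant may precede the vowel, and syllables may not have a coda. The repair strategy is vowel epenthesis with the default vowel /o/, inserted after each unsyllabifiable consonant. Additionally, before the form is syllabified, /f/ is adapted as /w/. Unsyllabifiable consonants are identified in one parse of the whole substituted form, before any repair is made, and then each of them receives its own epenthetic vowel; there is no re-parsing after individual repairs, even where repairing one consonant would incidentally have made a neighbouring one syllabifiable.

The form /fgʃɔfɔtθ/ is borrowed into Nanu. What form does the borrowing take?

wogoʃɔwɔtoθo

Substitution: /f/ → /w/, giving /wgʃɔwɔtθ/.
The consonants /w/, /g/, /t/, /θ/ cannot be parsed into a legal (C)V syllable (no codas are permitted; onsets are limited to one consonant).
Each unlicensed consonant becomes the onset of a new syllable: /w/ → /wo/, /g/ → /go/, /t/ → /to/, /θ/ → /θo/.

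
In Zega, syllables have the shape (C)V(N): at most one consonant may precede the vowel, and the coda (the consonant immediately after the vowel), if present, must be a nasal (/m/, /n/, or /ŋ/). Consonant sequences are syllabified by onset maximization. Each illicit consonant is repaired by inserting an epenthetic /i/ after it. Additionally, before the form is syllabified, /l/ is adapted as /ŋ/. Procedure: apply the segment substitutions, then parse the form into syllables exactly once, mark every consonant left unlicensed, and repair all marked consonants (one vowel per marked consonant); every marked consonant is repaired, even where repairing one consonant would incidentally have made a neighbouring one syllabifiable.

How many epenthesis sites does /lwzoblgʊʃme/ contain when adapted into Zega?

After substitution the input is /ŋwzobŋgʊʃme/.
The unsyllabifiable consonants are /ŋ/, /w/, /b/, /ŋ/, /ʃ/; each receives one epenthetic vowel.

5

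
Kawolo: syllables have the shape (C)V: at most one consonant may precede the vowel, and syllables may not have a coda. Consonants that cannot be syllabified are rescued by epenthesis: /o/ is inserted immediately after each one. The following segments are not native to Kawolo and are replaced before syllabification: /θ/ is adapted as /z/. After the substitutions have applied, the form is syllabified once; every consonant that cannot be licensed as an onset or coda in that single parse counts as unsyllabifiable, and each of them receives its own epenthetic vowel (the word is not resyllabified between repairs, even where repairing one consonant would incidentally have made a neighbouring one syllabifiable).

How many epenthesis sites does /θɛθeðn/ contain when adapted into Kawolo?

2

After substitution the input is /zɛzeðn/.
The unsyllabifiable consonants are /ð/, /n/; each receives one epenthetic vowel.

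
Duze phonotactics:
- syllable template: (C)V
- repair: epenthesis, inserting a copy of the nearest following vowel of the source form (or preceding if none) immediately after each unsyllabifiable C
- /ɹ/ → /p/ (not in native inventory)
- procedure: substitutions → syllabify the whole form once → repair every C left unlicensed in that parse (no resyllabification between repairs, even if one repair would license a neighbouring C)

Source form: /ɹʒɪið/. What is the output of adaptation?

pɪʒɪiði

Substitution: /ɹ/ → /p/, giving /pʒɪið/.
Under (C)V, the unsyllabifiable consonants are /p/, /ð/ (no codas are permitted; onsets are limited to one consonant).
Inserting the epenthetic vowel yields /p/ → /pɪ/, /ð/ → /ði/.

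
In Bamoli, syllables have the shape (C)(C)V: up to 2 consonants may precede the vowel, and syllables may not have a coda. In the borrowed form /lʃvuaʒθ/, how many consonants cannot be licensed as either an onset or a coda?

Syllabifying with onset maximization leaves /l/, /ʒ/, /θ/ stranded (no codas are permitted; onsets may contain at most 2 consonants).

3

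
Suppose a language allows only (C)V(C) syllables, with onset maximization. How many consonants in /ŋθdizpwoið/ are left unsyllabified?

Syllabifying with onset maximization leaves /ŋ/, /θ/, /p/ stranded (at most one coda consonant is licensed; onsets are limited to one consonant).

3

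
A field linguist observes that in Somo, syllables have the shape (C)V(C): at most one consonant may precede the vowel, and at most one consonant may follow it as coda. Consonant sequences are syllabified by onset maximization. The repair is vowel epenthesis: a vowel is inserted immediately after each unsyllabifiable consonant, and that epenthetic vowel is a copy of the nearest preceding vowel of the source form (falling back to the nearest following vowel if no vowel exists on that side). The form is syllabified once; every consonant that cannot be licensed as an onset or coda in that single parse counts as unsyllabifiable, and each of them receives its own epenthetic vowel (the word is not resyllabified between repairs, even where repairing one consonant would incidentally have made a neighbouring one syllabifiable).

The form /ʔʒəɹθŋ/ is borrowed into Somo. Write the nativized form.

ʔəʒəɹθəŋə

The consonants /ʔ/, /θ/, /ŋ/ cannot be parsed into a legal (C)V(C) syllable (at most one coda consonant is licensed; onsets are limited to one consonant).
Each unlicensed consonant becomes the onset of a new syllable: /ʔ/ → /ʔə/, /θ/ → /θə/, /ŋ/ → /ŋə/.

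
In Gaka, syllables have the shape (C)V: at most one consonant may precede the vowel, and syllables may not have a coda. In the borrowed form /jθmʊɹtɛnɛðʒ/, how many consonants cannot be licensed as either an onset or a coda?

Syllabifying with onset maximization leaves /j/, /θ/, /ɹ/, /ð/, /ʒ/ stranded (no codas are permitted; onsets are limited to one consonant).

5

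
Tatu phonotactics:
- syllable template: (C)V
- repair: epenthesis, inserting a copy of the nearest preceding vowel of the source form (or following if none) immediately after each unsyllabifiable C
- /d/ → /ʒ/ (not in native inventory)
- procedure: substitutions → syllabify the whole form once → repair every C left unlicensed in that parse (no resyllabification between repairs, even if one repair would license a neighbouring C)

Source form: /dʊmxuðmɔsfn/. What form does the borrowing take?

ʒʊmʊxuðumɔsɔfɔnɔ

Substitution: /d/ → /ʒ/, giving /ʒʊmxuðmɔsfn/.
Syllabifying with onset maximization leaves /m/, /ð/, /s/, /f/, /n/ stranded (no codas are permitted; onsets are limited to one consonant).
Epenthesis after each stranded consonant: /m/ → /mʊ/, /ð/ → /ðu/, /s/ → /sɔ/, /f/ → /fɔ/, /n/ → /nɔ/.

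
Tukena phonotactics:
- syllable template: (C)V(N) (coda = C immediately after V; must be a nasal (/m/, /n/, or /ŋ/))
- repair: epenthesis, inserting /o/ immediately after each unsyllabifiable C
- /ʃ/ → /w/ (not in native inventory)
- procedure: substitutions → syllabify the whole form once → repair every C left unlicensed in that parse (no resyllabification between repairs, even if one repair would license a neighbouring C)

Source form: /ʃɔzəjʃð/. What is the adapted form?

Substitution: /ʃ/ → /w/, giving /wɔzəjwð/.
Under (C)V(N), the unsyllabifiable consonants are /j/, /w/, /ð/ (only a nasal (/m/, /n/, or /ŋ/) is licensed in coda position; onsets are limited to one consonant).
Each unlicensed consonant becomes the onset of a new syllable: /j/ → /jo/, /w/ → /wo/, /ð/ → /ðo/.

wɔzəjowoðo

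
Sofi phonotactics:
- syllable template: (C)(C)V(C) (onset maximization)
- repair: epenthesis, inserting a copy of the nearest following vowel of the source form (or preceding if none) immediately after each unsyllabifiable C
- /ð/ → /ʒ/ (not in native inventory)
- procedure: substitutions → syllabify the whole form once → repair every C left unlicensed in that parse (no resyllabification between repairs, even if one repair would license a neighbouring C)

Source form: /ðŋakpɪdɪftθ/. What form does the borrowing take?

Substitution: /ð/ → /ʒ/, giving /ʒŋakpɪdɪftθ/.
The consonants /t/, /θ/ cannot be parsed into a legal (C)(C)V(C) syllable (at most one coda consonant is licensed; onsets may contain at most 2 consonants).
Inserting the epenthetic vowel yields /t/ → /tɪ/, /θ/ → /θɪ/.

ʒŋakpɪdɪftɪθɪ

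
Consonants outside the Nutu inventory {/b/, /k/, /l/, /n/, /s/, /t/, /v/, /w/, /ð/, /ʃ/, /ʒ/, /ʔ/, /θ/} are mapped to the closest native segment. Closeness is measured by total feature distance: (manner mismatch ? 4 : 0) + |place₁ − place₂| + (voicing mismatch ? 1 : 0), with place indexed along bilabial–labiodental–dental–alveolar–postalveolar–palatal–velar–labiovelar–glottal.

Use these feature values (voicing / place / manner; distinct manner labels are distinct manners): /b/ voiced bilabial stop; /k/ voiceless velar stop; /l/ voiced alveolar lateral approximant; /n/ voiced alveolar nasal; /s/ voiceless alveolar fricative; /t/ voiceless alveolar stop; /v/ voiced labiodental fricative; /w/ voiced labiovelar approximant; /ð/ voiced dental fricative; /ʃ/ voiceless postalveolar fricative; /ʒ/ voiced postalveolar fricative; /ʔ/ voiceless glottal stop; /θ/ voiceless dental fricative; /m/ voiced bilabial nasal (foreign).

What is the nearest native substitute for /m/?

/n/ is closest: same manner (nasal), place distance 3 (bilabial→alveolar), same voicing; total 3. Next closest is /b/ at distance 4.

n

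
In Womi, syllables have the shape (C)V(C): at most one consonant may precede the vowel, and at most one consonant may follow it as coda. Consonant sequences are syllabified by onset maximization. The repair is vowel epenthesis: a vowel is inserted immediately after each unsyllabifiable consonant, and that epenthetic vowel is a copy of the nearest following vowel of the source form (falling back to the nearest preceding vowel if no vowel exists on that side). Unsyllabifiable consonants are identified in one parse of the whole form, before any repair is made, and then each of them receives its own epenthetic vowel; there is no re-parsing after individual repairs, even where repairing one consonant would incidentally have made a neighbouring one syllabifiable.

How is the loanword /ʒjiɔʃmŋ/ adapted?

ʒijiɔʃmɔŋɔ

Under (C)V(C), the unsyllabifiable consonants are /ʒ/, /m/, /ŋ/ (at most one coda consonant is licensed; onsets are limited to one consonant).
Epenthesis after each stranded consonant: /ʒ/ → /ʒi/, /m/ → /mɔ/, /ŋ/ → /ŋɔ/.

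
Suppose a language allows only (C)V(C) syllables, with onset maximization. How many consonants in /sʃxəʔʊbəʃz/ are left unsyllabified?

3

The consonants /s/, /ʃ/, /z/ cannot be parsed into a legal (C)V(C) syllable (at most one coda consonant is licensed; onsets are limited to one consonant).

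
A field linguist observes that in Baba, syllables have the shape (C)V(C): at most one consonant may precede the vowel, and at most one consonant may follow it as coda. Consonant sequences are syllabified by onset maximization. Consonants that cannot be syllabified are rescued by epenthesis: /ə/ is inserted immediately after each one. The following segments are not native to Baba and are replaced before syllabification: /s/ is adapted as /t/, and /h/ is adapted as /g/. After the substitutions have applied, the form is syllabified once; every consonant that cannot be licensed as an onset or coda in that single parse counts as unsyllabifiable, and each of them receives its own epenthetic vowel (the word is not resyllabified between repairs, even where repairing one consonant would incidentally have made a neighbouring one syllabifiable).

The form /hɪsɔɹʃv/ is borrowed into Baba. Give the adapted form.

Substitution: /h/ → /g/, /s/ → /t/, giving /gɪtɔɹʃv/.
Syllabifying with onset maximization leaves /ʃ/, /v/ stranded (at most one coda consonant is licensed; onsets are limited to one consonant).
Inserting the epenthetic vowel yields /ʃ/ → /ʃə/, /v/ → /və/.

gɪtɔɹʃəvə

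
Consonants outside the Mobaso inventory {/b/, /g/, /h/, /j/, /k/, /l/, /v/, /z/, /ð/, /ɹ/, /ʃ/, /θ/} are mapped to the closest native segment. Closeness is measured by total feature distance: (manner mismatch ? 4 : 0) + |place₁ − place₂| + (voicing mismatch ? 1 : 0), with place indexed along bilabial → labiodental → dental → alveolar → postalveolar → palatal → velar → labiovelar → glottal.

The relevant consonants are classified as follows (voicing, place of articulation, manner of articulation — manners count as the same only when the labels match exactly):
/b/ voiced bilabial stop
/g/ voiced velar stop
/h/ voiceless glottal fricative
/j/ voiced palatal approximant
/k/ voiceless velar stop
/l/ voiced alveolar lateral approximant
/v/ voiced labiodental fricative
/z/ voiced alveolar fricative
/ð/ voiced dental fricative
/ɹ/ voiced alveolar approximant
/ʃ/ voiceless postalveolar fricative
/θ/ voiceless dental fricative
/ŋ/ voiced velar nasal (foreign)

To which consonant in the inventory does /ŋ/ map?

/g/ is closest: manner differs (nasal→stop, +4), place distance 0 (velar→velar), same voicing; total 4. Next closest is /j/ at distance 5.

g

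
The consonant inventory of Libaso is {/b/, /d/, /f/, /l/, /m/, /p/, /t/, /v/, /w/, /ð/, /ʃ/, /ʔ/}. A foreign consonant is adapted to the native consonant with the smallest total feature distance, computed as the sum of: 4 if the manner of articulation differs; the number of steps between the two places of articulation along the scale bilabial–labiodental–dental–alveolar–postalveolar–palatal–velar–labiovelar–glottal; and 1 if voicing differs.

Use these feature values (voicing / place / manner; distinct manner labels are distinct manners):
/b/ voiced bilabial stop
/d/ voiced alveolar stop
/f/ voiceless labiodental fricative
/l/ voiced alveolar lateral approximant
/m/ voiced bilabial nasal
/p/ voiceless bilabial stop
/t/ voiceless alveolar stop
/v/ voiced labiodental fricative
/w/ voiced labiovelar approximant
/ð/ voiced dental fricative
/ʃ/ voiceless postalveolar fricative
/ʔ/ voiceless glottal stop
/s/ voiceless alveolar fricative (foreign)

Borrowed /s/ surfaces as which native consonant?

/ʃ/ is closest: same manner (fricative), place distance 1 (alveolar→postalveolar), same voicing; total 1. Next closest is /f/ at distance 2.

ʃ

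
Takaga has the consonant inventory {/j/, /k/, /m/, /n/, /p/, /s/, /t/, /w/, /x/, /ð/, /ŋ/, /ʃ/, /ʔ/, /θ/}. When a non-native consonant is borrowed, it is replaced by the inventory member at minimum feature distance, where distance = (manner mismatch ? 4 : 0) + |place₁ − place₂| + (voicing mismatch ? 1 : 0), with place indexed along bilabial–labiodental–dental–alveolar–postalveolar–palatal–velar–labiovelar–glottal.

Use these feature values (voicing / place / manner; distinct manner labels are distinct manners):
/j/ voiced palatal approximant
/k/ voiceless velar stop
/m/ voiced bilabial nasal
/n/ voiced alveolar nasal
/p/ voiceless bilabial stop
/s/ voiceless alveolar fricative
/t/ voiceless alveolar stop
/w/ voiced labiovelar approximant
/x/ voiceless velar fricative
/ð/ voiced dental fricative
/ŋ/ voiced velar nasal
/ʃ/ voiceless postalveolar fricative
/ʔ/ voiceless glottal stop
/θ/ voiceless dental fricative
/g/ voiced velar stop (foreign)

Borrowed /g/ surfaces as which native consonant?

k

/k/ is closest: same manner (stop), place distance 0 (velar→velar), voicing differs (+1); total 1. Next closest is /ʔ/ at distance 3.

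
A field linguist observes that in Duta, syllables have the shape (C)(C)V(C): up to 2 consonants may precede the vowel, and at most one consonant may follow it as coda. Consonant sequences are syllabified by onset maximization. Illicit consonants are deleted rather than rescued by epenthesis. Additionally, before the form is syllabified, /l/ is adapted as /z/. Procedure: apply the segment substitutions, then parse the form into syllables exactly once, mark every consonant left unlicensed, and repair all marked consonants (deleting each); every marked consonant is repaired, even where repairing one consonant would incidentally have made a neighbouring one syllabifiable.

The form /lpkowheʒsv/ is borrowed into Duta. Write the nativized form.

pkowheʒ

Substitution: /l/ → /z/, giving /zpkowheʒsv/.
Syllabifying with onset maximization leaves /z/, /s/, /v/ stranded (at most one coda consonant is licensed; onsets may contain at most 2 consonants).
Deletion applies to /z/, /s/, /v/.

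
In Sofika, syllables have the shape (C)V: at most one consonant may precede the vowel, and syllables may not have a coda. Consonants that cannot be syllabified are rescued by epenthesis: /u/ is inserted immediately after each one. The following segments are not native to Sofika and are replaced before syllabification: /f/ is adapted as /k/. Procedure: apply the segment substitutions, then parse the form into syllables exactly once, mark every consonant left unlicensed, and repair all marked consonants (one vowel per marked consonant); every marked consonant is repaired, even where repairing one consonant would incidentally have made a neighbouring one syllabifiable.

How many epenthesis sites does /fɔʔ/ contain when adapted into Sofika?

After substitution the input is /kɔʔ/.
The unsyllabifiable consonants are /ʔ/; each receives one epenthetic vowel.

1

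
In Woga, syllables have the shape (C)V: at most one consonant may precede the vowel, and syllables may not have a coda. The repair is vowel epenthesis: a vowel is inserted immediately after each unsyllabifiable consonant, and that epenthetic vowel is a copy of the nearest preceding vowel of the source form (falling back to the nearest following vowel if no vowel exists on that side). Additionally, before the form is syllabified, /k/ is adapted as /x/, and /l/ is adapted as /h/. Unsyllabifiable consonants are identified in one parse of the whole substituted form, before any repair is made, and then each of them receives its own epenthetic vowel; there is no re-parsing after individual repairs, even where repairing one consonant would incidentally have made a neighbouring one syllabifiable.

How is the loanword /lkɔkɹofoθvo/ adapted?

hɔxɔxɔɹofoθovo

Substitution: /l/ → /h/, /k/ → /x/, giving /hxɔxɹofoθvo/.
Syllabifying with onset maximization leaves /h/, /x/, /θ/ stranded (no codas are permitted; onsets are limited to one consonant).
Inserting the epenthetic vowel yields /h/ → /hɔ/, /x/ → /xɔ/, /θ/ → /θo/.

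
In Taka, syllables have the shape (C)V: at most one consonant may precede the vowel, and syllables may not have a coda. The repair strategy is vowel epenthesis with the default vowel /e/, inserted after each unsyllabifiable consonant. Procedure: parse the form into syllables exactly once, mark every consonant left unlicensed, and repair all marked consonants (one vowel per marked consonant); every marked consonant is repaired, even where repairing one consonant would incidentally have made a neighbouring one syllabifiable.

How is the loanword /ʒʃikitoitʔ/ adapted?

Under (C)V, the unsyllabifiable consonants are /ʒ/, /t/, /ʔ/ (no codas are permitted; onsets are limited to one consonant).
Each unlicensed consonant becomes the onset of a new syllable: /ʒ/ → /ʒe/, /t/ → /te/, /ʔ/ → /ʔe/.

ʒeʃikitoiteʔe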